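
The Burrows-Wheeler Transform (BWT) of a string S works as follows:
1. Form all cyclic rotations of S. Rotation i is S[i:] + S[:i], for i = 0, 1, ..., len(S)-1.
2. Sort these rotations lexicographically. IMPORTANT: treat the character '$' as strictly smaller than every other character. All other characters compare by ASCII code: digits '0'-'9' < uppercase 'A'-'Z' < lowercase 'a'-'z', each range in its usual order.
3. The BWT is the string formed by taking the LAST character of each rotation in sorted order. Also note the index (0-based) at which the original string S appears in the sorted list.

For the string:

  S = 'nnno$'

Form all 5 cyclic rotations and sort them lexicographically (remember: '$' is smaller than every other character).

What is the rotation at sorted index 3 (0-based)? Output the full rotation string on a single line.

Answer: no$nn

Derivation:
All 5 rotations (rotation i = S[i:]+S[:i]):
  rot[0] = nnno$
  rot[1] = nno$n
  rot[2] = no$nn
  rot[3] = o$nnn
  rot[4] = $nnno
Sorted (with $ < everything):
  sorted[0] = $nnno
  sorted[1] = nnno$
  sorted[2] = nno$n
  sorted[3] = no$nn
  sorted[4] = o$nnn
sorted[3] = no$nn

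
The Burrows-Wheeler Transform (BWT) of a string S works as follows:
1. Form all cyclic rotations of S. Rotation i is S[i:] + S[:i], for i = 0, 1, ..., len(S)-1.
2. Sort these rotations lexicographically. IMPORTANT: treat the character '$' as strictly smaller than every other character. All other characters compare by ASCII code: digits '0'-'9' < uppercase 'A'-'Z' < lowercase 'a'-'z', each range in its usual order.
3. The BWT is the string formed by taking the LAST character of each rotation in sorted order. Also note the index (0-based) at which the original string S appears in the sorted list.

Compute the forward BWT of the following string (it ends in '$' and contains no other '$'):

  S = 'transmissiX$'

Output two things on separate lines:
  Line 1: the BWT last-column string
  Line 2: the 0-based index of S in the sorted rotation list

Answer: Xirsmsatsni$
11

Derivation:
All 12 rotations (rotation i = S[i:]+S[:i]):
  rot[0] = transmissiX$
  rot[1] = ransmissiX$t
  rot[2] = ansmissiX$tr
  rot[3] = nsmissiX$tra
  rot[4] = smissiX$tran
  rot[5] = missiX$trans
  rot[6] = issiX$transm
  rot[7] = ssiX$transmi
  rot[8] = siX$transmis
  rot[9] = iX$transmiss
  rot[10] = X$transmissi
  rot[11] = $transmissiX
Sorted (with $ < everything):
  sorted[0] = $transmissiX  (last char: 'X')
  sorted[1] = X$transmissi  (last char: 'i')
  sorted[2] = ansmissiX$tr  (last char: 'r')
  sorted[3] = iX$transmiss  (last char: 's')
  sorted[4] = issiX$transm  (last char: 'm')
  sorted[5] = missiX$trans  (last char: 's')
  sorted[6] = nsmissiX$tra  (last char: 'a')
  sorted[7] = ransmissiX$t  (last char: 't')
  sorted[8] = siX$transmis  (last char: 's')
  sorted[9] = smissiX$tran  (last char: 'n')
  sorted[10] = ssiX$transmi  (last char: 'i')
  sorted[11] = transmissiX$  (last char: '$')
Last column: Xirsmsatsni$
Original string S is at sorted index 11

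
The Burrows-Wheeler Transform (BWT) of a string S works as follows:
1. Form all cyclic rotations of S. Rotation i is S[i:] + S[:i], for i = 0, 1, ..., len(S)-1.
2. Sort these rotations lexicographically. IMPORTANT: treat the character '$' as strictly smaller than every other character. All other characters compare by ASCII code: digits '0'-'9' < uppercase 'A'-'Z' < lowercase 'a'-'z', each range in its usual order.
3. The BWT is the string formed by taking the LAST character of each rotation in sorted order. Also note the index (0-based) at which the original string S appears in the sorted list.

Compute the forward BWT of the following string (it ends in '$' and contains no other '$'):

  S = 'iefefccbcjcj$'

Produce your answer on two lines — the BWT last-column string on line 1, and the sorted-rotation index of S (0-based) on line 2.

Answer: jccfjbfiee$cc
10

Derivation:
All 13 rotations (rotation i = S[i:]+S[:i]):
  rot[0] = iefefccbcjcj$
  rot[1] = efefccbcjcj$i
  rot[2] = fefccbcjcj$ie
  rot[3] = efccbcjcj$ief
  rot[4] = fccbcjcj$iefe
  rot[5] = ccbcjcj$iefef
  rot[6] = cbcjcj$iefefc
  rot[7] = bcjcj$iefefcc
  rot[8] = cjcj$iefefccb
  rot[9] = jcj$iefefccbc
  rot[10] = cj$iefefccbcj
  rot[11] = j$iefefccbcjc
  rot[12] = $iefefccbcjcj
Sorted (with $ < everything):
  sorted[0] = $iefefccbcjcj  (last char: 'j')
  sorted[1] = bcjcj$iefefcc  (last char: 'c')
  sorted[2] = cbcjcj$iefefc  (last char: 'c')
  sorted[3] = ccbcjcj$iefef  (last char: 'f')
  sorted[4] = cj$iefefccbcj  (last char: 'j')
  sorted[5] = cjcj$iefefccb  (last char: 'b')
  sorted[6] = efccbcjcj$ief  (last char: 'f')
  sorted[7] = efefccbcjcj$i  (last char: 'i')
  sorted[8] = fccbcjcj$iefe  (last char: 'e')
  sorted[9] = fefccbcjcj$ie  (last char: 'e')
  sorted[10] = iefefccbcjcj$  (last char: '$')
  sorted[11] = j$iefefccbcjc  (last char: 'c')
  sorted[12] = jcj$iefefccbc  (last char: 'c')
Last column: jccfjbfiee$cc
Original string S is at sorted index 10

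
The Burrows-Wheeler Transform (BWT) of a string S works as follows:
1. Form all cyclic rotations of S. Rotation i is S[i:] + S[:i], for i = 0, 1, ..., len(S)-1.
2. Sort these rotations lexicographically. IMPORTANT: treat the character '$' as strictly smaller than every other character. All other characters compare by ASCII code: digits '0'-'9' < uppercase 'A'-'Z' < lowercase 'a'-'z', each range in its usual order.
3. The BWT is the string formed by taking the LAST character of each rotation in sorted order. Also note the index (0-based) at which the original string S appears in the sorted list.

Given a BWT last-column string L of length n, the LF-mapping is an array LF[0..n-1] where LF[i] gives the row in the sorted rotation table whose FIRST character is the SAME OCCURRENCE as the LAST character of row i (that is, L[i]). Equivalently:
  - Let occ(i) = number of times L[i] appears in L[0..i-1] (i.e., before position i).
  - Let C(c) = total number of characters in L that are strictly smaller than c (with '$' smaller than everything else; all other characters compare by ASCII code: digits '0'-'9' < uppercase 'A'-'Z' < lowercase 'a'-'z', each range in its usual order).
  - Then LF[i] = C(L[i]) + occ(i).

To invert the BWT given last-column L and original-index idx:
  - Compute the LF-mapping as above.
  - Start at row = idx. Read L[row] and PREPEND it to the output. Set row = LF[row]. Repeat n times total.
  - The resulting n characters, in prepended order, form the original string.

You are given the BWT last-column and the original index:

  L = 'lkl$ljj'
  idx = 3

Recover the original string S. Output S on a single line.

Answer: kjljll$

Derivation:
LF mapping: 4 3 5 0 6 1 2
Walk LF starting at row 3, prepending L[row]:
  step 1: row=3, L[3]='$', prepend. Next row=LF[3]=0
  step 2: row=0, L[0]='l', prepend. Next row=LF[0]=4
  step 3: row=4, L[4]='l', prepend. Next row=LF[4]=6
  step 4: row=6, L[6]='j', prepend. Next row=LF[6]=2
  step 5: row=2, L[2]='l', prepend. Next row=LF[2]=5
  step 6: row=5, L[5]='j', prepend. Next row=LF[5]=1
  step 7: row=1, L[1]='k', prepend. Next row=LF[1]=3
Reversed output: kjljll$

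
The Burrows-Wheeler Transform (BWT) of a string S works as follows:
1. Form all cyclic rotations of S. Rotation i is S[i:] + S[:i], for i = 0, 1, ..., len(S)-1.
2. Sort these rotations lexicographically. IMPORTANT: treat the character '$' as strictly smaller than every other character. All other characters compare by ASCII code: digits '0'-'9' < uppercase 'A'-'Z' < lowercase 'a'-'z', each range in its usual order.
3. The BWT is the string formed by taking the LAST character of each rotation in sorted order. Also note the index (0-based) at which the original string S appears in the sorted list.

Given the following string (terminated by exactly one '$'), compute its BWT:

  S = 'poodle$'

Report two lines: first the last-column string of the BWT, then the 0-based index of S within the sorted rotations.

All 7 rotations (rotation i = S[i:]+S[:i]):
  rot[0] = poodle$
  rot[1] = oodle$p
  rot[2] = odle$po
  rot[3] = dle$poo
  rot[4] = le$pood
  rot[5] = e$poodl
  rot[6] = $poodle
Sorted (with $ < everything):
  sorted[0] = $poodle  (last char: 'e')
  sorted[1] = dle$poo  (last char: 'o')
  sorted[2] = e$poodl  (last char: 'l')
  sorted[3] = le$pood  (last char: 'd')
  sorted[4] = odle$po  (last char: 'o')
  sorted[5] = oodle$p  (last char: 'p')
  sorted[6] = poodle$  (last char: '$')
Last column: eoldop$
Original string S is at sorted index 6

Answer: eoldop$
6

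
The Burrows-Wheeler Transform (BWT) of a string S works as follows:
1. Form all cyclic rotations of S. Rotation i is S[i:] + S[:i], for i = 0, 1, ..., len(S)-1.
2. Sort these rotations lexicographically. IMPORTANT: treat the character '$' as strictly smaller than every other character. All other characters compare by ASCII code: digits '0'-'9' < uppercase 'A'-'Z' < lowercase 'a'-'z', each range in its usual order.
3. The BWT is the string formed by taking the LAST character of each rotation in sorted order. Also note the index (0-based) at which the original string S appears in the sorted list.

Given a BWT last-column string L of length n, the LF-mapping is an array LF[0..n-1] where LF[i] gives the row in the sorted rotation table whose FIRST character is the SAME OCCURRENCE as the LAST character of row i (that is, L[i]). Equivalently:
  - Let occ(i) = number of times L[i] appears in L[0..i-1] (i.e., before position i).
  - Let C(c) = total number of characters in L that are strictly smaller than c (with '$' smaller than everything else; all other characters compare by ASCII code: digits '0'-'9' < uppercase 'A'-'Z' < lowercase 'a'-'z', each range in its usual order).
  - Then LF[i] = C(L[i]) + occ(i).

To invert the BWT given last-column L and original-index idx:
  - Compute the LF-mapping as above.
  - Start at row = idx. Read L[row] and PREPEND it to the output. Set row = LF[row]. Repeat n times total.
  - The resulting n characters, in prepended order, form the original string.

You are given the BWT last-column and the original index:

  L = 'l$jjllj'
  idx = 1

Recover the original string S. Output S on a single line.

LF mapping: 4 0 1 2 5 6 3
Walk LF starting at row 1, prepending L[row]:
  step 1: row=1, L[1]='$', prepend. Next row=LF[1]=0
  step 2: row=0, L[0]='l', prepend. Next row=LF[0]=4
  step 3: row=4, L[4]='l', prepend. Next row=LF[4]=5
  step 4: row=5, L[5]='l', prepend. Next row=LF[5]=6
  step 5: row=6, L[6]='j', prepend. Next row=LF[6]=3
  step 6: row=3, L[3]='j', prepend. Next row=LF[3]=2
  step 7: row=2, L[2]='j', prepend. Next row=LF[2]=1
Reversed output: jjjlll$

Answer: jjjlll$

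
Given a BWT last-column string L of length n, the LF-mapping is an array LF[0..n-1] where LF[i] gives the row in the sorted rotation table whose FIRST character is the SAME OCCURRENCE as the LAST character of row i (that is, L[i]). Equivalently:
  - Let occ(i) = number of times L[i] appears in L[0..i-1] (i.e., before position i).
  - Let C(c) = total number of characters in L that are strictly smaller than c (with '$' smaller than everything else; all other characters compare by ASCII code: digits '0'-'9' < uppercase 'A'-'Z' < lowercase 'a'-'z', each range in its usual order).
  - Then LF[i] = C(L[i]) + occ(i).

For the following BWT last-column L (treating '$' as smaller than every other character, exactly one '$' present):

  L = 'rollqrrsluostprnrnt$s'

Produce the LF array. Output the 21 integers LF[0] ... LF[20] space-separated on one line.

Char counts: '$':1, 'l':3, 'n':2, 'o':2, 'p':1, 'q':1, 'r':5, 's':3, 't':2, 'u':1
C (first-col start): C('$')=0, C('l')=1, C('n')=4, C('o')=6, C('p')=8, C('q')=9, C('r')=10, C('s')=15, C('t')=18, C('u')=20
L[0]='r': occ=0, LF[0]=C('r')+0=10+0=10
L[1]='o': occ=0, LF[1]=C('o')+0=6+0=6
L[2]='l': occ=0, LF[2]=C('l')+0=1+0=1
L[3]='l': occ=1, LF[3]=C('l')+1=1+1=2
L[4]='q': occ=0, LF[4]=C('q')+0=9+0=9
L[5]='r': occ=1, LF[5]=C('r')+1=10+1=11
L[6]='r': occ=2, LF[6]=C('r')+2=10+2=12
L[7]='s': occ=0, LF[7]=C('s')+0=15+0=15
L[8]='l': occ=2, LF[8]=C('l')+2=1+2=3
L[9]='u': occ=0, LF[9]=C('u')+0=20+0=20
L[10]='o': occ=1, LF[10]=C('o')+1=6+1=7
L[11]='s': occ=1, LF[11]=C('s')+1=15+1=16
L[12]='t': occ=0, LF[12]=C('t')+0=18+0=18
L[13]='p': occ=0, LF[13]=C('p')+0=8+0=8
L[14]='r': occ=3, LF[14]=C('r')+3=10+3=13
L[15]='n': occ=0, LF[15]=C('n')+0=4+0=4
L[16]='r': occ=4, LF[16]=C('r')+4=10+4=14
L[17]='n': occ=1, LF[17]=C('n')+1=4+1=5
L[18]='t': occ=1, LF[18]=C('t')+1=18+1=19
L[19]='$': occ=0, LF[19]=C('$')+0=0+0=0
L[20]='s': occ=2, LF[20]=C('s')+2=15+2=17

Answer: 10 6 1 2 9 11 12 15 3 20 7 16 18 8 13 4 14 5 19 0 17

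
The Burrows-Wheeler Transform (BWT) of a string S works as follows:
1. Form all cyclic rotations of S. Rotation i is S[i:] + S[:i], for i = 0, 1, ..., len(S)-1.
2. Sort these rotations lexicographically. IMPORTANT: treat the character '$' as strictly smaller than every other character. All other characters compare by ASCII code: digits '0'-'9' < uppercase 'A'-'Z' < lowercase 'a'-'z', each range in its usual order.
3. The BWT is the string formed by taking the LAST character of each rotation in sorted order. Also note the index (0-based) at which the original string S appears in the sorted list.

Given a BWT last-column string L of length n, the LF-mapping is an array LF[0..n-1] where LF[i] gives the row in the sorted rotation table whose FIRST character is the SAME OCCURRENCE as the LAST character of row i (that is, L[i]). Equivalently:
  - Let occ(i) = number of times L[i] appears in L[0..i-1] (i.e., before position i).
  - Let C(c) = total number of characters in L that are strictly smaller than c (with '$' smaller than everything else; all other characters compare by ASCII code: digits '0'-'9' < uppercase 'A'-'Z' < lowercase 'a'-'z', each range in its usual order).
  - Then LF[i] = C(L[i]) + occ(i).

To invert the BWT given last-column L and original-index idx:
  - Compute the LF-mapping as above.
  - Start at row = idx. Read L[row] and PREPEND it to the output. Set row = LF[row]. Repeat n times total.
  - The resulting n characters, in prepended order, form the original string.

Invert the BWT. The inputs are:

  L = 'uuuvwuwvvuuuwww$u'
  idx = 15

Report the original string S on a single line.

Answer: wwuvuvuwwwuuvuuu$

Derivation:
LF mapping: 1 2 3 9 12 4 13 10 11 5 6 7 14 15 16 0 8
Walk LF starting at row 15, prepending L[row]:
  step 1: row=15, L[15]='$', prepend. Next row=LF[15]=0
  step 2: row=0, L[0]='u', prepend. Next row=LF[0]=1
  step 3: row=1, L[1]='u', prepend. Next row=LF[1]=2
  step 4: row=2, L[2]='u', prepend. Next row=LF[2]=3
  step 5: row=3, L[3]='v', prepend. Next row=LF[3]=9
  step 6: row=9, L[9]='u', prepend. Next row=LF[9]=5
  step 7: row=5, L[5]='u', prepend. Next row=LF[5]=4
  step 8: row=4, L[4]='w', prepend. Next row=LF[4]=12
  step 9: row=12, L[12]='w', prepend. Next row=LF[12]=14
  step 10: row=14, L[14]='w', prepend. Next row=LF[14]=16
  step 11: row=16, L[16]='u', prepend. Next row=LF[16]=8
  step 12: row=8, L[8]='v', prepend. Next row=LF[8]=11
  step 13: row=11, L[11]='u', prepend. Next row=LF[11]=7
  step 14: row=7, L[7]='v', prepend. Next row=LF[7]=10
  step 15: row=10, L[10]='u', prepend. Next row=LF[10]=6
  step 16: row=6, L[6]='w', prepend. Next row=LF[6]=13
  step 17: row=13, L[13]='w', prepend. Next row=LF[13]=15
Reversed output: wwuvuvuwwwuuvuuu$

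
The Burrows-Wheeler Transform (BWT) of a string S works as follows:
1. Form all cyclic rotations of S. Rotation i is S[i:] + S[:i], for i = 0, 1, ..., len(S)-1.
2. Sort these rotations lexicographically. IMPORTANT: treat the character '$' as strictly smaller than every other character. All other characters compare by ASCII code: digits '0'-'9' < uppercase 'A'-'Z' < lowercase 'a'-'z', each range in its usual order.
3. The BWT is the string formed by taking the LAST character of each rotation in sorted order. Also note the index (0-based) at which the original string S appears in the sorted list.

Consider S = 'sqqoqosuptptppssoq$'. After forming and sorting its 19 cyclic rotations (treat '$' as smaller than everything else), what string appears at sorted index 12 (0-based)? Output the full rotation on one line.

Answer: soq$sqqoqosuptptpps

Derivation:
All 19 rotations (rotation i = S[i:]+S[:i]):
  rot[0] = sqqoqosuptptppssoq$
  rot[1] = qqoqosuptptppssoq$s
  rot[2] = qoqosuptptppssoq$sq
  rot[3] = oqosuptptppssoq$sqq
  rot[4] = qosuptptppssoq$sqqo
  rot[5] = osuptptppssoq$sqqoq
  rot[6] = suptptppssoq$sqqoqo
  rot[7] = uptptppssoq$sqqoqos
  rot[8] = ptptppssoq$sqqoqosu
  rot[9] = tptppssoq$sqqoqosup
  rot[10] = ptppssoq$sqqoqosupt
  rot[11] = tppssoq$sqqoqosuptp
  rot[12] = ppssoq$sqqoqosuptpt
  rot[13] = pssoq$sqqoqosuptptp
  rot[14] = ssoq$sqqoqosuptptpp
  rot[15] = soq$sqqoqosuptptpps
  rot[16] = oq$sqqoqosuptptppss
  rot[17] = q$sqqoqosuptptppsso
  rot[18] = $sqqoqosuptptppssoq
Sorted (with $ < everything):
  sorted[0] = $sqqoqosuptptppssoq
  sorted[1] = oq$sqqoqosuptptppss
  sorted[2] = oqosuptptppssoq$sqq
  sorted[3] = osuptptppssoq$sqqoq
  sorted[4] = ppssoq$sqqoqosuptpt
  sorted[5] = pssoq$sqqoqosuptptp
  sorted[6] = ptppssoq$sqqoqosupt
  sorted[7] = ptptppssoq$sqqoqosu
  sorted[8] = q$sqqoqosuptptppsso
  sorted[9] = qoqosuptptppssoq$sq
  sorted[10] = qosuptptppssoq$sqqo
  sorted[11] = qqoqosuptptppssoq$s
  sorted[12] = soq$sqqoqosuptptpps
  sorted[13] = sqqoqosuptptppssoq$
  sorted[14] = ssoq$sqqoqosuptptpp
  sorted[15] = suptptppssoq$sqqoqo
  sorted[16] = tppssoq$sqqoqosuptp
  sorted[17] = tptppssoq$sqqoqosup
  sorted[18] = uptptppssoq$sqqoqos
sorted[12] = soq$sqqoqosuptptpps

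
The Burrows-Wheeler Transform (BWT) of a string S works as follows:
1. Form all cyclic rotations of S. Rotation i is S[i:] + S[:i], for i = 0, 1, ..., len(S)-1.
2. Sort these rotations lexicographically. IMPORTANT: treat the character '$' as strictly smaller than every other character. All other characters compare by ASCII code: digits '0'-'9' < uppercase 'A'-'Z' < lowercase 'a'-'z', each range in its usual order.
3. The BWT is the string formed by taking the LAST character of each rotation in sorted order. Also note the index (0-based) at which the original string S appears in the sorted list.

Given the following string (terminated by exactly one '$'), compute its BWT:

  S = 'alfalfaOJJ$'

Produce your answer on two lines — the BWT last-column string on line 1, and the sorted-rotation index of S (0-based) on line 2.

Answer: JJOaff$llaa
6

Derivation:
All 11 rotations (rotation i = S[i:]+S[:i]):
  rot[0] = alfalfaOJJ$
  rot[1] = lfalfaOJJ$a
  rot[2] = falfaOJJ$al
  rot[3] = alfaOJJ$alf
  rot[4] = lfaOJJ$alfa
  rot[5] = faOJJ$alfal
  rot[6] = aOJJ$alfalf
  rot[7] = OJJ$alfalfa
  rot[8] = JJ$alfalfaO
  rot[9] = J$alfalfaOJ
  rot[10] = $alfalfaOJJ
Sorted (with $ < everything):
  sorted[0] = $alfalfaOJJ  (last char: 'J')
  sorted[1] = J$alfalfaOJ  (last char: 'J')
  sorted[2] = JJ$alfalfaO  (last char: 'O')
  sorted[3] = OJJ$alfalfa  (last char: 'a')
  sorted[4] = aOJJ$alfalf  (last char: 'f')
  sorted[5] = alfaOJJ$alf  (last char: 'f')
  sorted[6] = alfalfaOJJ$  (last char: '$')
  sorted[7] = faOJJ$alfal  (last char: 'l')
  sorted[8] = falfaOJJ$al  (last char: 'l')
  sorted[9] = lfaOJJ$alfa  (last char: 'a')
  sorted[10] = lfalfaOJJ$a  (last char: 'a')
Last column: JJOaff$llaa
Original string S is at sorted index 6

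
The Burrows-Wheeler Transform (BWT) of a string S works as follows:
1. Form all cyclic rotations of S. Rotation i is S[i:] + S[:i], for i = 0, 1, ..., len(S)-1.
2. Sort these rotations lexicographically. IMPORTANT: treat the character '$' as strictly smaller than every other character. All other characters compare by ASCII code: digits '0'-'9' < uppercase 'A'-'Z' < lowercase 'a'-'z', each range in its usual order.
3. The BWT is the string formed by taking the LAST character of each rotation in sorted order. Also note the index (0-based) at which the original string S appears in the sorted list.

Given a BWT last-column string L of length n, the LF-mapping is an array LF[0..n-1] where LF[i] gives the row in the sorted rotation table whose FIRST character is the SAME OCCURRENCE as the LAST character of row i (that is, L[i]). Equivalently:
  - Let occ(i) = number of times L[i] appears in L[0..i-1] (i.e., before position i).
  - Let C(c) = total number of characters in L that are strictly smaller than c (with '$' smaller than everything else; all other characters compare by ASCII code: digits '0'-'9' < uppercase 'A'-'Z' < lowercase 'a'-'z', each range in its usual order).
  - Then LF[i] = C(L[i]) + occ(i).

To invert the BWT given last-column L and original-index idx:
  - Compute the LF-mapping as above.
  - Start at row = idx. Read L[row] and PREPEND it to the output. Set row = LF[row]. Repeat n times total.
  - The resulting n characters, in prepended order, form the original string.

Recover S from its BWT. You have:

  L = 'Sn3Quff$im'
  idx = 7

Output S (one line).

Answer: muffin3QS$

Derivation:
LF mapping: 3 8 1 2 9 4 5 0 6 7
Walk LF starting at row 7, prepending L[row]:
  step 1: row=7, L[7]='$', prepend. Next row=LF[7]=0
  step 2: row=0, L[0]='S', prepend. Next row=LF[0]=3
  step 3: row=3, L[3]='Q', prepend. Next row=LF[3]=2
  step 4: row=2, L[2]='3', prepend. Next row=LF[2]=1
  step 5: row=1, L[1]='n', prepend. Next row=LF[1]=8
  step 6: row=8, L[8]='i', prepend. Next row=LF[8]=6
  step 7: row=6, L[6]='f', prepend. Next row=LF[6]=5
  step 8: row=5, L[5]='f', prepend. Next row=LF[5]=4
  step 9: row=4, L[4]='u', prepend. Next row=LF[4]=9
  step 10: row=9, L[9]='m', prepend. Next row=LF[9]=7
Reversed output: muffin3QS$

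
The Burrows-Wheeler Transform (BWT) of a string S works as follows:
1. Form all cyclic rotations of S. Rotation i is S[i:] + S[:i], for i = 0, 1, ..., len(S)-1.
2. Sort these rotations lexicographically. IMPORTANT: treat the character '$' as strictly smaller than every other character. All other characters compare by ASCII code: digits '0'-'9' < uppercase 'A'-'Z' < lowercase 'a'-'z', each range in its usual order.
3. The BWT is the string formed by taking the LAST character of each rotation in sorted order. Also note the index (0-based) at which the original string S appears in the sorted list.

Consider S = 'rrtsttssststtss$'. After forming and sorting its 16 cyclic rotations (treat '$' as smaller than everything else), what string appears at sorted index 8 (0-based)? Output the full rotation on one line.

All 16 rotations (rotation i = S[i:]+S[:i]):
  rot[0] = rrtsttssststtss$
  rot[1] = rtsttssststtss$r
  rot[2] = tsttssststtss$rr
  rot[3] = sttssststtss$rrt
  rot[4] = ttssststtss$rrts
  rot[5] = tssststtss$rrtst
  rot[6] = ssststtss$rrtstt
  rot[7] = sststtss$rrtstts
  rot[8] = ststtss$rrtsttss
  rot[9] = tsttss$rrtsttsss
  rot[10] = sttss$rrtsttssst
  rot[11] = ttss$rrtsttsssts
  rot[12] = tss$rrtsttssstst
  rot[13] = ss$rrtsttssststt
  rot[14] = s$rrtsttssststts
  rot[15] = $rrtsttssststtss
Sorted (with $ < everything):
  sorted[0] = $rrtsttssststtss
  sorted[1] = rrtsttssststtss$
  sorted[2] = rtsttssststtss$r
  sorted[3] = s$rrtsttssststts
  sorted[4] = ss$rrtsttssststt
  sorted[5] = ssststtss$rrtstt
  sorted[6] = sststtss$rrtstts
  sorted[7] = ststtss$rrtsttss
  sorted[8] = sttss$rrtsttssst
  sorted[9] = sttssststtss$rrt
  sorted[10] = tss$rrtsttssstst
  sorted[11] = tssststtss$rrtst
  sorted[12] = tsttss$rrtsttsss
  sorted[13] = tsttssststtss$rr
  sorted[14] = ttss$rrtsttsssts
  sorted[15] = ttssststtss$rrts
sorted[8] = sttss$rrtsttssst

Answer: sttss$rrtsttssst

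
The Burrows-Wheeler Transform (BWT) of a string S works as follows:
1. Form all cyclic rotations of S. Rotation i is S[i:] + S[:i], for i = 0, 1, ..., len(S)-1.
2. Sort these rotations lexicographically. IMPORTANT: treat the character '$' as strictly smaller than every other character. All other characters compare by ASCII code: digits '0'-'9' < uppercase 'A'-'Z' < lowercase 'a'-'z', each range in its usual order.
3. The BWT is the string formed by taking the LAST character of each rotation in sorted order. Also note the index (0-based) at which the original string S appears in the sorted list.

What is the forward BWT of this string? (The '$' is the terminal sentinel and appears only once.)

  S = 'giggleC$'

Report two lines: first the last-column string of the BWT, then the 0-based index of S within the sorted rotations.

Answer: Celi$ggg
4

Derivation:
All 8 rotations (rotation i = S[i:]+S[:i]):
  rot[0] = giggleC$
  rot[1] = iggleC$g
  rot[2] = ggleC$gi
  rot[3] = gleC$gig
  rot[4] = leC$gigg
  rot[5] = eC$giggl
  rot[6] = C$giggle
  rot[7] = $giggleC
Sorted (with $ < everything):
  sorted[0] = $giggleC  (last char: 'C')
  sorted[1] = C$giggle  (last char: 'e')
  sorted[2] = eC$giggl  (last char: 'l')
  sorted[3] = ggleC$gi  (last char: 'i')
  sorted[4] = giggleC$  (last char: '$')
  sorted[5] = gleC$gig  (last char: 'g')
  sorted[6] = iggleC$g  (last char: 'g')
  sorted[7] = leC$gigg  (last char: 'g')
Last column: Celi$ggg
Original string S is at sorted index 4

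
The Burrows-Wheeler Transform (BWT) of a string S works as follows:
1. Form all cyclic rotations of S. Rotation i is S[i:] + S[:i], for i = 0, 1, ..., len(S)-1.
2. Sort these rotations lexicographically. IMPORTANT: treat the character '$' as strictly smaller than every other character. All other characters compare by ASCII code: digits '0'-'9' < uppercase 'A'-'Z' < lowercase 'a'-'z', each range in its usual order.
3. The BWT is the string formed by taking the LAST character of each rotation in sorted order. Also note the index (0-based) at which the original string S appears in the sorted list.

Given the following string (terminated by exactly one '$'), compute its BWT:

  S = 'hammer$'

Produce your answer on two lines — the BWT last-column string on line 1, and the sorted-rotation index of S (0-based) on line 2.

All 7 rotations (rotation i = S[i:]+S[:i]):
  rot[0] = hammer$
  rot[1] = ammer$h
  rot[2] = mmer$ha
  rot[3] = mer$ham
  rot[4] = er$hamm
  rot[5] = r$hamme
  rot[6] = $hammer
Sorted (with $ < everything):
  sorted[0] = $hammer  (last char: 'r')
  sorted[1] = ammer$h  (last char: 'h')
  sorted[2] = er$hamm  (last char: 'm')
  sorted[3] = hammer$  (last char: '$')
  sorted[4] = mer$ham  (last char: 'm')
  sorted[5] = mmer$ha  (last char: 'a')
  sorted[6] = r$hamme  (last char: 'e')
Last column: rhm$mae
Original string S is at sorted index 3

Answer: rhm$mae
3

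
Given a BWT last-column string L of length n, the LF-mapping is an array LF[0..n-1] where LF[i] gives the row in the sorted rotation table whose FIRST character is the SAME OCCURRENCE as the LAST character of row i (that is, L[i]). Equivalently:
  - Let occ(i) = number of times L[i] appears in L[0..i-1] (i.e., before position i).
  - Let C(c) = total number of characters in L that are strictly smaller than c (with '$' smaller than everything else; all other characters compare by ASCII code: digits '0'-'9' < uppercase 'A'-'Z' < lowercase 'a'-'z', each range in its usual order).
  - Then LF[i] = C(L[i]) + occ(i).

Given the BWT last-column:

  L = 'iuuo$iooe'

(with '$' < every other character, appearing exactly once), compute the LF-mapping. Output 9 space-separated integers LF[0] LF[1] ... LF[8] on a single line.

Answer: 2 7 8 4 0 3 5 6 1

Derivation:
Char counts: '$':1, 'e':1, 'i':2, 'o':3, 'u':2
C (first-col start): C('$')=0, C('e')=1, C('i')=2, C('o')=4, C('u')=7
L[0]='i': occ=0, LF[0]=C('i')+0=2+0=2
L[1]='u': occ=0, LF[1]=C('u')+0=7+0=7
L[2]='u': occ=1, LF[2]=C('u')+1=7+1=8
L[3]='o': occ=0, LF[3]=C('o')+0=4+0=4
L[4]='$': occ=0, LF[4]=C('$')+0=0+0=0
L[5]='i': occ=1, LF[5]=C('i')+1=2+1=3
L[6]='o': occ=1, LF[6]=C('o')+1=4+1=5
L[7]='o': occ=2, LF[7]=C('o')+2=4+2=6
L[8]='e': occ=0, LF[8]=C('e')+0=1+0=1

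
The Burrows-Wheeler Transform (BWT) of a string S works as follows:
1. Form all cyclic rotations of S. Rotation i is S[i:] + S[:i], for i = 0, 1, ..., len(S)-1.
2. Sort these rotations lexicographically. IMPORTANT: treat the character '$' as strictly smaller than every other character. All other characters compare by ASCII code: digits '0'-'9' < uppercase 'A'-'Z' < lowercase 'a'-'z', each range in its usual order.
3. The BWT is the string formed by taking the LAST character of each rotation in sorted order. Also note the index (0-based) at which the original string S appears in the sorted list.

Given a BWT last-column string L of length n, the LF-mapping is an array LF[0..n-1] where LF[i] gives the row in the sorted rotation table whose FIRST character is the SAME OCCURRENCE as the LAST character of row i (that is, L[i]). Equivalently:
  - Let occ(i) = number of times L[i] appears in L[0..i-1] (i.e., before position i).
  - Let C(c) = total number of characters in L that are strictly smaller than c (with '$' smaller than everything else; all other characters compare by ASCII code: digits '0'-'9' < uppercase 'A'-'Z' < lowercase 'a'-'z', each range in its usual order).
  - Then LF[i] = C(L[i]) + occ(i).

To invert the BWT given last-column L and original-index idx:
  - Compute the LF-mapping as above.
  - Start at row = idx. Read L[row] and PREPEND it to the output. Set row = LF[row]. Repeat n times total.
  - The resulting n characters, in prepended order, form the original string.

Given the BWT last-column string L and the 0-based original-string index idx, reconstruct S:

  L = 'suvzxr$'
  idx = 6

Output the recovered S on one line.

Answer: zurxvs$

Derivation:
LF mapping: 2 3 4 6 5 1 0
Walk LF starting at row 6, prepending L[row]:
  step 1: row=6, L[6]='$', prepend. Next row=LF[6]=0
  step 2: row=0, L[0]='s', prepend. Next row=LF[0]=2
  step 3: row=2, L[2]='v', prepend. Next row=LF[2]=4
  step 4: row=4, L[4]='x', prepend. Next row=LF[4]=5
  step 5: row=5, L[5]='r', prepend. Next row=LF[5]=1
  step 6: row=1, L[1]='u', prepend. Next row=LF[1]=3
  step 7: row=3, L[3]='z', prepend. Next row=LF[3]=6
Reversed output: zurxvs$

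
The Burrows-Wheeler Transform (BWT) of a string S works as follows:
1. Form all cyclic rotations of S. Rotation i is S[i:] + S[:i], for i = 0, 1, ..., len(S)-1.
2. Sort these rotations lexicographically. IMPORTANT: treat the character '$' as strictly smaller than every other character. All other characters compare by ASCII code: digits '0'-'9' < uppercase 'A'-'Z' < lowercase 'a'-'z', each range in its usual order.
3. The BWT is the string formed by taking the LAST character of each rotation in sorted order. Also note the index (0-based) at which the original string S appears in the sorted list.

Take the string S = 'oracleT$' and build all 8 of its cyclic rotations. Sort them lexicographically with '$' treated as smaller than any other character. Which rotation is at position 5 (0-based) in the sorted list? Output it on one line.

Answer: leT$orac

Derivation:
All 8 rotations (rotation i = S[i:]+S[:i]):
  rot[0] = oracleT$
  rot[1] = racleT$o
  rot[2] = acleT$or
  rot[3] = cleT$ora
  rot[4] = leT$orac
  rot[5] = eT$oracl
  rot[6] = T$oracle
  rot[7] = $oracleT
Sorted (with $ < everything):
  sorted[0] = $oracleT
  sorted[1] = T$oracle
  sorted[2] = acleT$or
  sorted[3] = cleT$ora
  sorted[4] = eT$oracl
  sorted[5] = leT$orac
  sorted[6] = oracleT$
  sorted[7] = racleT$o
sorted[5] = leT$orac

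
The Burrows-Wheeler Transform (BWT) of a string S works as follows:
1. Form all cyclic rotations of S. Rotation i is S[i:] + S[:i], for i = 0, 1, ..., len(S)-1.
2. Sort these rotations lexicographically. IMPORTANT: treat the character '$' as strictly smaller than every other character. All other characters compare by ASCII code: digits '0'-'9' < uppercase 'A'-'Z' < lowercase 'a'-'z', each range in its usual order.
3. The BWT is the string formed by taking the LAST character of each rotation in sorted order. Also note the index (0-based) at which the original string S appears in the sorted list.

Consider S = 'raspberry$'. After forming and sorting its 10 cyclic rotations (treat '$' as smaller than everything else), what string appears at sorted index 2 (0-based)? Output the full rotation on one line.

All 10 rotations (rotation i = S[i:]+S[:i]):
  rot[0] = raspberry$
  rot[1] = aspberry$r
  rot[2] = spberry$ra
  rot[3] = pberry$ras
  rot[4] = berry$rasp
  rot[5] = erry$raspb
  rot[6] = rry$raspbe
  rot[7] = ry$raspber
  rot[8] = y$raspberr
  rot[9] = $raspberry
Sorted (with $ < everything):
  sorted[0] = $raspberry
  sorted[1] = aspberry$r
  sorted[2] = berry$rasp
  sorted[3] = erry$raspb
  sorted[4] = pberry$ras
  sorted[5] = raspberry$
  sorted[6] = rry$raspbe
  sorted[7] = ry$raspber
  sorted[8] = spberry$ra
  sorted[9] = y$raspberr
sorted[2] = berry$rasp

Answer: berry$rasp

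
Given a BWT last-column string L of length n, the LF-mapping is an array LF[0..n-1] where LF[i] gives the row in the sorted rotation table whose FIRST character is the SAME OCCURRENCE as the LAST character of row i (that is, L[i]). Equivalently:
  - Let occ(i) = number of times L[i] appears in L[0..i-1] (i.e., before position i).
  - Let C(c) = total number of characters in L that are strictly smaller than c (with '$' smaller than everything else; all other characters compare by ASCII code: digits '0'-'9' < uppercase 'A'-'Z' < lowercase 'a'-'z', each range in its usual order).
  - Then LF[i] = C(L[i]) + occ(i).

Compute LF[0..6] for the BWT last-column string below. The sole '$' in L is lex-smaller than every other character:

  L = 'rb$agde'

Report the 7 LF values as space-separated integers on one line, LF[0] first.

Answer: 6 2 0 1 5 3 4

Derivation:
Char counts: '$':1, 'a':1, 'b':1, 'd':1, 'e':1, 'g':1, 'r':1
C (first-col start): C('$')=0, C('a')=1, C('b')=2, C('d')=3, C('e')=4, C('g')=5, C('r')=6
L[0]='r': occ=0, LF[0]=C('r')+0=6+0=6
L[1]='b': occ=0, LF[1]=C('b')+0=2+0=2
L[2]='$': occ=0, LF[2]=C('$')+0=0+0=0
L[3]='a': occ=0, LF[3]=C('a')+0=1+0=1
L[4]='g': occ=0, LF[4]=C('g')+0=5+0=5
L[5]='d': occ=0, LF[5]=C('d')+0=3+0=3
L[6]='e': occ=0, LF[6]=C('e')+0=4+0=4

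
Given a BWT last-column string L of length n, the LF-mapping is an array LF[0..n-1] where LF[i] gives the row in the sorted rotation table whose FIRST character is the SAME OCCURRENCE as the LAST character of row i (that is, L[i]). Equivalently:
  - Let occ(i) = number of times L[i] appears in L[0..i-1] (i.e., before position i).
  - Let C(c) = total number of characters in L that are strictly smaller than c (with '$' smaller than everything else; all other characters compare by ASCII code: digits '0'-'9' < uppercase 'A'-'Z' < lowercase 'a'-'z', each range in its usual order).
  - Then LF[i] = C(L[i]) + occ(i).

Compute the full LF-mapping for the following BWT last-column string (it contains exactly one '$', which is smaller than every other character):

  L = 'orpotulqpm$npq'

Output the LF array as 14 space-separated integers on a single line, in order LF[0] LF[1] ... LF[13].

Answer: 4 11 6 5 12 13 1 9 7 2 0 3 8 10

Derivation:
Char counts: '$':1, 'l':1, 'm':1, 'n':1, 'o':2, 'p':3, 'q':2, 'r':1, 't':1, 'u':1
C (first-col start): C('$')=0, C('l')=1, C('m')=2, C('n')=3, C('o')=4, C('p')=6, C('q')=9, C('r')=11, C('t')=12, C('u')=13
L[0]='o': occ=0, LF[0]=C('o')+0=4+0=4
L[1]='r': occ=0, LF[1]=C('r')+0=11+0=11
L[2]='p': occ=0, LF[2]=C('p')+0=6+0=6
L[3]='o': occ=1, LF[3]=C('o')+1=4+1=5
L[4]='t': occ=0, LF[4]=C('t')+0=12+0=12
L[5]='u': occ=0, LF[5]=C('u')+0=13+0=13
L[6]='l': occ=0, LF[6]=C('l')+0=1+0=1
L[7]='q': occ=0, LF[7]=C('q')+0=9+0=9
L[8]='p': occ=1, LF[8]=C('p')+1=6+1=7
L[9]='m': occ=0, LF[9]=C('m')+0=2+0=2
L[10]='$': occ=0, LF[10]=C('$')+0=0+0=0
L[11]='n': occ=0, LF[11]=C('n')+0=3+0=3
L[12]='p': occ=2, LF[12]=C('p')+2=6+2=8
L[13]='q': occ=1, LF[13]=C('q')+1=9+1=10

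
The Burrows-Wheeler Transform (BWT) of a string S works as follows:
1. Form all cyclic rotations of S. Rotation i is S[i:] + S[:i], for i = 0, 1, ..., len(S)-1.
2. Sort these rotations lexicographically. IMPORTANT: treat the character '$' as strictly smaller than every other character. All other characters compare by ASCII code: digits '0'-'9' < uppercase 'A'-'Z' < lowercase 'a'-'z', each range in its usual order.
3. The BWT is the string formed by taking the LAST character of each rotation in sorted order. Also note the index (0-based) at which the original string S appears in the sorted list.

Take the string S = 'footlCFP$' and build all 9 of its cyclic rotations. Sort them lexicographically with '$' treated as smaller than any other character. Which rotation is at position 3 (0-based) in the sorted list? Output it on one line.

All 9 rotations (rotation i = S[i:]+S[:i]):
  rot[0] = footlCFP$
  rot[1] = ootlCFP$f
  rot[2] = otlCFP$fo
  rot[3] = tlCFP$foo
  rot[4] = lCFP$foot
  rot[5] = CFP$footl
  rot[6] = FP$footlC
  rot[7] = P$footlCF
  rot[8] = $footlCFP
Sorted (with $ < everything):
  sorted[0] = $footlCFP
  sorted[1] = CFP$footl
  sorted[2] = FP$footlC
  sorted[3] = P$footlCF
  sorted[4] = footlCFP$
  sorted[5] = lCFP$foot
  sorted[6] = ootlCFP$f
  sorted[7] = otlCFP$fo
  sorted[8] = tlCFP$foo
sorted[3] = P$footlCF

Answer: P$footlCF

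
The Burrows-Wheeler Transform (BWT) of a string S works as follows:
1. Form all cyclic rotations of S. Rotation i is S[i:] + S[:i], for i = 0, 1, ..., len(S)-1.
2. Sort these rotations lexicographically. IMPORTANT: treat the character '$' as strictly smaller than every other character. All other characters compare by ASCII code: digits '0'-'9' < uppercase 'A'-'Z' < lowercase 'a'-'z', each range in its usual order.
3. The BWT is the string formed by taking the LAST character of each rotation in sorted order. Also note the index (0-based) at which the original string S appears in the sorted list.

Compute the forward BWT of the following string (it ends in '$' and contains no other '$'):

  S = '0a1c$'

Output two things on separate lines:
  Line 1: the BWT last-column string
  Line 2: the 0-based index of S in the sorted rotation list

All 5 rotations (rotation i = S[i:]+S[:i]):
  rot[0] = 0a1c$
  rot[1] = a1c$0
  rot[2] = 1c$0a
  rot[3] = c$0a1
  rot[4] = $0a1c
Sorted (with $ < everything):
  sorted[0] = $0a1c  (last char: 'c')
  sorted[1] = 0a1c$  (last char: '$')
  sorted[2] = 1c$0a  (last char: 'a')
  sorted[3] = a1c$0  (last char: '0')
  sorted[4] = c$0a1  (last char: '1')
Last column: c$a01
Original string S is at sorted index 1

Answer: c$a01
1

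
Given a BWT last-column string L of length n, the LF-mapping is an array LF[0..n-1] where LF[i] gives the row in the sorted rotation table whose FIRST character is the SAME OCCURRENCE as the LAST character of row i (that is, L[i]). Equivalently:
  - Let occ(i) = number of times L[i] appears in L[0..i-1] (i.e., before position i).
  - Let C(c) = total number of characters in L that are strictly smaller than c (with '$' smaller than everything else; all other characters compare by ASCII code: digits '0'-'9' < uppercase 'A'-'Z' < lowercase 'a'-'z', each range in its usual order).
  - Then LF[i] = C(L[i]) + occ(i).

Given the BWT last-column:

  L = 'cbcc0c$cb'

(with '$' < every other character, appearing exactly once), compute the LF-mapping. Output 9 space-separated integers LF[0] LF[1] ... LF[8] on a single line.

Char counts: '$':1, '0':1, 'b':2, 'c':5
C (first-col start): C('$')=0, C('0')=1, C('b')=2, C('c')=4
L[0]='c': occ=0, LF[0]=C('c')+0=4+0=4
L[1]='b': occ=0, LF[1]=C('b')+0=2+0=2
L[2]='c': occ=1, LF[2]=C('c')+1=4+1=5
L[3]='c': occ=2, LF[3]=C('c')+2=4+2=6
L[4]='0': occ=0, LF[4]=C('0')+0=1+0=1
L[5]='c': occ=3, LF[5]=C('c')+3=4+3=7
L[6]='$': occ=0, LF[6]=C('$')+0=0+0=0
L[7]='c': occ=4, LF[7]=C('c')+4=4+4=8
L[8]='b': occ=1, LF[8]=C('b')+1=2+1=3

Answer: 4 2 5 6 1 7 0 8 3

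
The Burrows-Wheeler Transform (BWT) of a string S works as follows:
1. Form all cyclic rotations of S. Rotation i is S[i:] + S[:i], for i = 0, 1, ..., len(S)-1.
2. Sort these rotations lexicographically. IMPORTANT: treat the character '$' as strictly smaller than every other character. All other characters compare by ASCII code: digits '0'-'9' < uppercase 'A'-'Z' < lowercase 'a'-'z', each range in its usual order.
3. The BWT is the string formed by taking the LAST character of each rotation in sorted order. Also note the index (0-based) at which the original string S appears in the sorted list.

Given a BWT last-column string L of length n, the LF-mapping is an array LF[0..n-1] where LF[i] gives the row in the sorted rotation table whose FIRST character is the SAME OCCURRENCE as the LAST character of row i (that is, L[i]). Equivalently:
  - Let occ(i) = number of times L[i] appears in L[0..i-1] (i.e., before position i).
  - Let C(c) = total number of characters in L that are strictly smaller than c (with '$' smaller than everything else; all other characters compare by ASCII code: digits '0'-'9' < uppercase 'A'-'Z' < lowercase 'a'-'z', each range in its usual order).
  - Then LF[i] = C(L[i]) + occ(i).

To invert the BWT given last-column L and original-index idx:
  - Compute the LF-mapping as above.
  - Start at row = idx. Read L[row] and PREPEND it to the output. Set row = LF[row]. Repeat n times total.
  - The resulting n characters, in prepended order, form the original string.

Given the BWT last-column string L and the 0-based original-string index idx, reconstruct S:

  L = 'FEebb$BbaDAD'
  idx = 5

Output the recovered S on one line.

Answer: EAbabDbDeBF$

Derivation:
LF mapping: 6 5 11 8 9 0 2 10 7 3 1 4
Walk LF starting at row 5, prepending L[row]:
  step 1: row=5, L[5]='$', prepend. Next row=LF[5]=0
  step 2: row=0, L[0]='F', prepend. Next row=LF[0]=6
  step 3: row=6, L[6]='B', prepend. Next row=LF[6]=2
  step 4: row=2, L[2]='e', prepend. Next row=LF[2]=11
  step 5: row=11, L[11]='D', prepend. Next row=LF[11]=4
  step 6: row=4, L[4]='b', prepend. Next row=LF[4]=9
  step 7: row=9, L[9]='D', prepend. Next row=LF[9]=3
  step 8: row=3, L[3]='b', prepend. Next row=LF[3]=8
  step 9: row=8, L[8]='a', prepend. Next row=LF[8]=7
  step 10: row=7, L[7]='b', prepend. Next row=LF[7]=10
  step 11: row=10, L[10]='A', prepend. Next row=LF[10]=1
  step 12: row=1, L[1]='E', prepend. Next row=LF[1]=5
Reversed output: EAbabDbDeBF$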